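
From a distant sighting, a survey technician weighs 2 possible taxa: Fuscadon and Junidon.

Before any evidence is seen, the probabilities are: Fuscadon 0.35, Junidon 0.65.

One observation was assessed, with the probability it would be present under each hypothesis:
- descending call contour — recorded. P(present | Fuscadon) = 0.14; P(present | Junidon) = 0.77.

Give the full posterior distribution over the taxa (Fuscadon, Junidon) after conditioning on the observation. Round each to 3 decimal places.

Multiply each prior by the likelihood of the observation:
  Fuscadon: 0.35 × 0.14 = 0.049
  Junidon: 0.65 × 0.77 = 0.5005
Marginal likelihood of the evidence = 0.5495.
P(Fuscadon | evidence) = 0.049 / 0.5495 ≈ 0.089
P(Junidon | evidence) = 0.5005 / 0.5495 ≈ 0.911

0.089, 0.911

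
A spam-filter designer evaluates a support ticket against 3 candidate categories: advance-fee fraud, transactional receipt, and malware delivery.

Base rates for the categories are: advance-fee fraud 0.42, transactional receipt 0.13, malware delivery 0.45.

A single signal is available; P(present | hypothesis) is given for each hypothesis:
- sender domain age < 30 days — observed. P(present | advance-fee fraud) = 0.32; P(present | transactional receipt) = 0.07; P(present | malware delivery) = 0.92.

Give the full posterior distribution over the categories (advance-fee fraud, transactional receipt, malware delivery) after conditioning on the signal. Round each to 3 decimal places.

By Bayes' rule, the unnormalized weight for each hypothesis is prior × likelihood:
  advance-fee fraud: 0.42 × 0.32 = 0.1344
  transactional receipt: 0.13 × 0.07 = 0.0091
  malware delivery: 0.45 × 0.92 = 0.414
Marginal likelihood of the evidence = 0.5575.
P(advance-fee fraud | evidence) = 0.1344 / 0.5575 ≈ 0.241
P(transactional receipt | evidence) = 0.0091 / 0.5575 ≈ 0.016
P(malware delivery | evidence) = 0.414 / 0.5575 ≈ 0.743

0.241, 0.016, 0.743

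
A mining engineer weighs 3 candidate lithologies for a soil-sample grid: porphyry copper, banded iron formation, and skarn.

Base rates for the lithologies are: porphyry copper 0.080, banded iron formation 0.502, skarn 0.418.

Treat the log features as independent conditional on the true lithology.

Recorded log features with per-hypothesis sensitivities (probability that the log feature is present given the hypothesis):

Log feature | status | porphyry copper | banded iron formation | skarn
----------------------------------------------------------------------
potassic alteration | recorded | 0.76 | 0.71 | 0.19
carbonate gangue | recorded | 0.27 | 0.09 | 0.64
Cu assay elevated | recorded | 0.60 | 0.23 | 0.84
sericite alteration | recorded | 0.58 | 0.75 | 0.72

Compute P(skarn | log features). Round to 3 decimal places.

0.732

By Bayes' rule with conditional independence, the unnormalized weight for each hypothesis is prior × ∏ likelihoods:
  porphyry copper: 0.080 × 0.76 × 0.27 × 0.60 × 0.58 = 0.0057128
  banded iron formation: 0.502 × 0.71 × 0.09 × 0.23 × 0.75 = 0.0055334
  skarn: 0.418 × 0.19 × 0.64 × 0.84 × 0.72 = 0.030741
Marginal likelihood of the evidence = 0.041987.
P(skarn | evidence) = 0.030741 / 0.041987 ≈ 0.732.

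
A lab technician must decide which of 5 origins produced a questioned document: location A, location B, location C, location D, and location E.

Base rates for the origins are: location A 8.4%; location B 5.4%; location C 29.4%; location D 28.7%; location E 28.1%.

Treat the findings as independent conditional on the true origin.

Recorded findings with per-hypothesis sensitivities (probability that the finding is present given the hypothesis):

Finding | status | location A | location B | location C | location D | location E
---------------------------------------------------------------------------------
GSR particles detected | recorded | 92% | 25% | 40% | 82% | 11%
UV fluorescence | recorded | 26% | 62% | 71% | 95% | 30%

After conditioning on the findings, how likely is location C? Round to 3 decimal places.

0.242

By Bayes' rule with conditional independence, the unnormalized weight for each hypothesis is prior × ∏ likelihoods:
  location A: 0.084 × 0.92 × 0.26 = 0.020093
  location B: 0.054 × 0.25 × 0.62 = 0.00837
  location C: 0.294 × 0.40 × 0.71 = 0.083496
  location D: 0.287 × 0.82 × 0.95 = 0.22357
  location E: 0.281 × 0.11 × 0.30 = 0.009273
The unnormalized weights sum to 0.3448.
P(location C | evidence) = 0.083496 / 0.3448 ≈ 0.242.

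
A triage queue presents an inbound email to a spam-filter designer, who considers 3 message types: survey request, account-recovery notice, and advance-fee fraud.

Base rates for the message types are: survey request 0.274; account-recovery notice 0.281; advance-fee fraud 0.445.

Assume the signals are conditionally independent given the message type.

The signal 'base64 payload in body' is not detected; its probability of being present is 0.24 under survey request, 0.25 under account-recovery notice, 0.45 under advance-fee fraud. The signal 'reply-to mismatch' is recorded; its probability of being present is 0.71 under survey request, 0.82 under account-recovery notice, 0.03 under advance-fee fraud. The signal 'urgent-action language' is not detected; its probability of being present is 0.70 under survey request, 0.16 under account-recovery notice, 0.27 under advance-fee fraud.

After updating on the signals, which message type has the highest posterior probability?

account-recovery notice

Multiply each prior by the joint likelihood of the signal pattern (using 1 − P(present | H) for each absent signal):
  survey request: 0.274 × (1 − 0.24) × 0.71 × (1 − 0.70) = 0.044355
  account-recovery notice: 0.281 × (1 − 0.25) × 0.82 × (1 − 0.16) = 0.14516
  advance-fee fraud: 0.445 × (1 − 0.45) × 0.03 × (1 − 0.27) = 0.00536
Marginal likelihood of the evidence = 0.19488.
P(survey request | evidence) ≈ 0.044355 / 0.19488 ≈ 0.228
P(account-recovery notice | evidence) ≈ 0.14516 / 0.19488 ≈ 0.745
P(advance-fee fraud | evidence) ≈ 0.00536 / 0.19488 ≈ 0.028
The largest is 0.745, so account-recovery notice is most probable.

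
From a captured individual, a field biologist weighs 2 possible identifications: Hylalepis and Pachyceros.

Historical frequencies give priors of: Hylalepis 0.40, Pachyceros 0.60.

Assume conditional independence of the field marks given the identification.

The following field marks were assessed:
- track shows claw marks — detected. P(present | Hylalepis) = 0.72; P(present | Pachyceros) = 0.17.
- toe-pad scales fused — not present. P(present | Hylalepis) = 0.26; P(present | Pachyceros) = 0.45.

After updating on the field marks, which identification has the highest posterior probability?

Multiply each prior by the joint likelihood of the field mark pattern (using 1 − P(present | H) for each absent field mark):
  Hylalepis: 0.40 × 0.72 × (1 − 0.26) = 0.21312
  Pachyceros: 0.60 × 0.17 × (1 − 0.45) = 0.0561
Marginal likelihood of the evidence = 0.26922.
P(Hylalepis | evidence) ≈ 0.21312 / 0.26922 ≈ 0.792
P(Pachyceros | evidence) ≈ 0.0561 / 0.26922 ≈ 0.208
The largest is 0.792, so Hylalepis is most probable.

Hylalepis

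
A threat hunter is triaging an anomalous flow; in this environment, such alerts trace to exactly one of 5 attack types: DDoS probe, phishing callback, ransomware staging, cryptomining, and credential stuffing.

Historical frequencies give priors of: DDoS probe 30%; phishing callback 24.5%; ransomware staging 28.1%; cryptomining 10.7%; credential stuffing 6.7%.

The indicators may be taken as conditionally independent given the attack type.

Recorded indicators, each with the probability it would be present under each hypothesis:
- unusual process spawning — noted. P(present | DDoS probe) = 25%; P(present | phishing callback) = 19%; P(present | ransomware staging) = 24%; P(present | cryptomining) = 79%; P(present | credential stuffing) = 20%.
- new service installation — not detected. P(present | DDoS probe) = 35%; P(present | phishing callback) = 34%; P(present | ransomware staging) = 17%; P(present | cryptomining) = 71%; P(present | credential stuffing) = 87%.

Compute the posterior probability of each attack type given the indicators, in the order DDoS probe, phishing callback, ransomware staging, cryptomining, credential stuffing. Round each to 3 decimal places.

0.301, 0.190, 0.346, 0.152, 0.011

For each hypothesis, the unnormalized posterior weight is prior × product of the indicator likelihoods (using 1 − P(present | H) for each absent indicator):
  DDoS probe: 0.300 × 0.25 × (1 − 0.35) = 0.04875
  phishing callback: 0.245 × 0.19 × (1 − 0.34) = 0.030723
  ransomware staging: 0.281 × 0.24 × (1 − 0.17) = 0.055975
  cryptomining: 0.107 × 0.79 × (1 − 0.71) = 0.024514
  credential stuffing: 0.067 × 0.20 × (1 − 0.87) = 0.001742
Normalizing constant Z = 0.04875 + 0.030723 + 0.055975 + 0.024514 + 0.001742 = 0.1617.
P(DDoS probe | evidence) = 0.04875 / 0.1617 ≈ 0.301
P(phishing callback | evidence) = 0.030723 / 0.1617 ≈ 0.190
P(ransomware staging | evidence) = 0.055975 / 0.1617 ≈ 0.346
P(cryptomining | evidence) = 0.024514 / 0.1617 ≈ 0.152
P(credential stuffing | evidence) = 0.001742 / 0.1617 ≈ 0.011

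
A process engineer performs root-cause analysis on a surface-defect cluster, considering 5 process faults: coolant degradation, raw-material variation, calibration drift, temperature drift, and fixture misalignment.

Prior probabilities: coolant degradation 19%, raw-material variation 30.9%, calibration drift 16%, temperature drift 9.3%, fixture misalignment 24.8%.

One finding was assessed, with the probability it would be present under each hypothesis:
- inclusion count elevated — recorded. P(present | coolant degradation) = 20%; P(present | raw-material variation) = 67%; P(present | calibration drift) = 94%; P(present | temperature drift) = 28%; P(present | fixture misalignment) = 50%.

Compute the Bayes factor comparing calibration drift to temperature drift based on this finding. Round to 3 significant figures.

Likelihood of this finding under each hypothesis:
  calibration drift: 0.94
  temperature drift: 0.28
Bayes factor = 0.94 / 0.28 ≈ 3.36

3.36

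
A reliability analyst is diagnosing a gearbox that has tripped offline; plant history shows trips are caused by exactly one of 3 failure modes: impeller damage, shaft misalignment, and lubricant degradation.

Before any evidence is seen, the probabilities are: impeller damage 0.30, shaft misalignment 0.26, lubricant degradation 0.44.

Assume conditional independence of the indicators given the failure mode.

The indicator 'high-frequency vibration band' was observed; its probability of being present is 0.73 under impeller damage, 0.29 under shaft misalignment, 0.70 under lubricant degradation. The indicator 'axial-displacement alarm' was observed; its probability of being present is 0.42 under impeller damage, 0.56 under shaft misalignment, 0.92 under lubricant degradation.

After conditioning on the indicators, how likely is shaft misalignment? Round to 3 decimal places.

By Bayes' rule with conditional independence, the unnormalized weight for each hypothesis is prior × ∏ likelihoods:
  impeller damage: 0.30 × 0.73 × 0.42 = 0.09198
  shaft misalignment: 0.26 × 0.29 × 0.56 = 0.042224
  lubricant degradation: 0.44 × 0.70 × 0.92 = 0.28336
Normalizing constant Z = 0.09198 + 0.042224 + 0.28336 = 0.41756.
P(shaft misalignment | evidence) = 0.042224 / 0.41756 ≈ 0.101.

0.101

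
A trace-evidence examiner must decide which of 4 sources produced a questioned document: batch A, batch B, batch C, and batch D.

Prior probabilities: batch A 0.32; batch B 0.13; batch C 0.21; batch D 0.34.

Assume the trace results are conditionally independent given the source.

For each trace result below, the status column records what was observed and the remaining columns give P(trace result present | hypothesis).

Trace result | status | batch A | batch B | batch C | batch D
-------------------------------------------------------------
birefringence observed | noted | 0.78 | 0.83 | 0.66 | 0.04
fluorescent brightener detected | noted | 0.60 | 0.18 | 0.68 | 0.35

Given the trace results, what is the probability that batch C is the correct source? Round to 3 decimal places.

By Bayes' rule with conditional independence, the unnormalized weight for each hypothesis is prior × ∏ likelihoods:
  batch A: 0.32 × 0.78 × 0.60 = 0.14976
  batch B: 0.13 × 0.83 × 0.18 = 0.019422
  batch C: 0.21 × 0.66 × 0.68 = 0.094248
  batch D: 0.34 × 0.04 × 0.35 = 0.00476
The unnormalized weights sum to 0.26819.
P(batch C | evidence) = 0.094248 / 0.26819 ≈ 0.351.

0.351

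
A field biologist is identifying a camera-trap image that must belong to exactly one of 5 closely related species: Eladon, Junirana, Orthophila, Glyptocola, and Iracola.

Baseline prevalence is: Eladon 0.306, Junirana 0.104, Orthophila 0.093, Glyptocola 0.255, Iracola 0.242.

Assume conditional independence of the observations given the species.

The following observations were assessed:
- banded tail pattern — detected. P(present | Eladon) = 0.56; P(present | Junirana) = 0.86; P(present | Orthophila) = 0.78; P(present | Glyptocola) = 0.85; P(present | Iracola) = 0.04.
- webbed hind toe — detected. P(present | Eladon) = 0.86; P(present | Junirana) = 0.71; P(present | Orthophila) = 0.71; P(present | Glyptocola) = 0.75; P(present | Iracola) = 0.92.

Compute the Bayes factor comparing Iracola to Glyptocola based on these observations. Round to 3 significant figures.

Joint likelihood of the evidence pattern under each hypothesis:
  Iracola: 0.04 × 0.92 = 0.0368
  Glyptocola: 0.85 × 0.75 = 0.6375
Bayes factor = 0.0368 / 0.6375 ≈ 0.0577

0.0577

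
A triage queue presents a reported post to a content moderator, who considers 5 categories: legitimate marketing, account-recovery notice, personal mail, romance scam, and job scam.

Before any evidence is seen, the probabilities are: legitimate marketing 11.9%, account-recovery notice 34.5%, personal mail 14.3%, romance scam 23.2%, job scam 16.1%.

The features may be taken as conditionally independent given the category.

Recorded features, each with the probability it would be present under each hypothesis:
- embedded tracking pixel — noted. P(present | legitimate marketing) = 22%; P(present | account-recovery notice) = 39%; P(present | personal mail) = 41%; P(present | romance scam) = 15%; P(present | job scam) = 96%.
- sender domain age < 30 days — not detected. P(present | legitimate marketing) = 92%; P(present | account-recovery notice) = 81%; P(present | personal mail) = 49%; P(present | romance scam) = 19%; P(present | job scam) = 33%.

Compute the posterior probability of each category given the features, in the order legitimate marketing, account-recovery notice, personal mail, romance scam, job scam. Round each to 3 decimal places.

0.011, 0.135, 0.158, 0.149, 0.547

Multiply each prior by the joint likelihood of the feature pattern (using 1 − P(present | H) for each absent feature):
  legitimate marketing: 0.119 × 0.22 × (1 − 0.92) = 0.0020944
  account-recovery notice: 0.345 × 0.39 × (1 − 0.81) = 0.025564
  personal mail: 0.143 × 0.41 × (1 − 0.49) = 0.029901
  romance scam: 0.232 × 0.15 × (1 − 0.19) = 0.028188
  job scam: 0.161 × 0.96 × (1 − 0.33) = 0.10356
The unnormalized weights sum to 0.1893.
P(legitimate marketing | evidence) = 0.0020944 / 0.1893 ≈ 0.011
P(account-recovery notice | evidence) = 0.025564 / 0.1893 ≈ 0.135
P(personal mail | evidence) = 0.029901 / 0.1893 ≈ 0.158
P(romance scam | evidence) = 0.028188 / 0.1893 ≈ 0.149
P(job scam | evidence) = 0.10356 / 0.1893 ≈ 0.547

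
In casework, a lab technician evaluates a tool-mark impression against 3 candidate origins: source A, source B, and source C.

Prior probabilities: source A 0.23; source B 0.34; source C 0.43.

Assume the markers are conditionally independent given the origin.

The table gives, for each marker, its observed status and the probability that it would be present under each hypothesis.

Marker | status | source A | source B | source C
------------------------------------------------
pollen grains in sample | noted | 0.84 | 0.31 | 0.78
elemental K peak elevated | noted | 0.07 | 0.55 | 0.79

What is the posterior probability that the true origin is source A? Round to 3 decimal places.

Multiply each prior by the joint likelihood of the marker pattern:
  source A: 0.23 × 0.84 × 0.07 = 0.013524
  source B: 0.34 × 0.31 × 0.55 = 0.05797
  source C: 0.43 × 0.78 × 0.79 = 0.26497
The unnormalized weights sum to 0.33646.
P(source A | evidence) = 0.013524 / 0.33646 ≈ 0.040.

0.040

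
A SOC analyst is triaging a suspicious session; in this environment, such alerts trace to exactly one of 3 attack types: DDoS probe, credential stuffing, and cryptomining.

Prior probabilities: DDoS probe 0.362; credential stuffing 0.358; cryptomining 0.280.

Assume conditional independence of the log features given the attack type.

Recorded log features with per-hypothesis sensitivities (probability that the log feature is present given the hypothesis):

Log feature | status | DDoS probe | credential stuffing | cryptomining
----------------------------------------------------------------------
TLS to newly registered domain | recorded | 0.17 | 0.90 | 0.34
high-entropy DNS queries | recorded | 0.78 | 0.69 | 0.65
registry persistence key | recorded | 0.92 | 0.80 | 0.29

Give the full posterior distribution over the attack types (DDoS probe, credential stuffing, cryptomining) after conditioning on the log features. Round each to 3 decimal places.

0.184, 0.741, 0.075

By Bayes' rule with conditional independence, the unnormalized weight for each hypothesis is prior × ∏ likelihoods:
  DDoS probe: 0.362 × 0.17 × 0.78 × 0.92 = 0.044161
  credential stuffing: 0.358 × 0.90 × 0.69 × 0.80 = 0.17785
  cryptomining: 0.280 × 0.34 × 0.65 × 0.29 = 0.017945
Normalizing constant Z = 0.044161 + 0.17785 + 0.017945 = 0.23996.
P(DDoS probe | evidence) = 0.044161 / 0.23996 ≈ 0.184
P(credential stuffing | evidence) = 0.17785 / 0.23996 ≈ 0.741
P(cryptomining | evidence) = 0.017945 / 0.23996 ≈ 0.075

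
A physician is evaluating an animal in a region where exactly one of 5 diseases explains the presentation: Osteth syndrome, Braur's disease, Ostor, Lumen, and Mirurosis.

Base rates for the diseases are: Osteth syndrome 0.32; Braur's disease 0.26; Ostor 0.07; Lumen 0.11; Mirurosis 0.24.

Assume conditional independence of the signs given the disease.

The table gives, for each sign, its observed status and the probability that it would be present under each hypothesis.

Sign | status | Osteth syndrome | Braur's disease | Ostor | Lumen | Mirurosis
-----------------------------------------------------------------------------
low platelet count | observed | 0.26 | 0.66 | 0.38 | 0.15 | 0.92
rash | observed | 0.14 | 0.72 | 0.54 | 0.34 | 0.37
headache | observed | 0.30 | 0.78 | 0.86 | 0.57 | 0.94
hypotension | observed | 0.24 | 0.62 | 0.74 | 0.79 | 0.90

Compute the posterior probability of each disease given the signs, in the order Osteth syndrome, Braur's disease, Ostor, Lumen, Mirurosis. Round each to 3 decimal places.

For each hypothesis, the unnormalized posterior weight is prior × product of the sign likelihoods:
  Osteth syndrome: 0.32 × 0.26 × 0.14 × 0.30 × 0.24 = 0.00083866
  Braur's disease: 0.26 × 0.66 × 0.72 × 0.78 × 0.62 = 0.05975
  Ostor: 0.07 × 0.38 × 0.54 × 0.86 × 0.74 = 0.0091412
  Lumen: 0.11 × 0.15 × 0.34 × 0.57 × 0.79 = 0.0025262
  Mirurosis: 0.24 × 0.92 × 0.37 × 0.94 × 0.90 = 0.069115
The unnormalized weights sum to 0.14137.
P(Osteth syndrome | evidence) = 0.00083866 / 0.14137 ≈ 0.006
P(Braur's disease | evidence) = 0.05975 / 0.14137 ≈ 0.423
P(Ostor | evidence) = 0.0091412 / 0.14137 ≈ 0.065
P(Lumen | evidence) = 0.0025262 / 0.14137 ≈ 0.018
P(Mirurosis | evidence) = 0.069115 / 0.14137 ≈ 0.489

0.006, 0.423, 0.065, 0.018, 0.489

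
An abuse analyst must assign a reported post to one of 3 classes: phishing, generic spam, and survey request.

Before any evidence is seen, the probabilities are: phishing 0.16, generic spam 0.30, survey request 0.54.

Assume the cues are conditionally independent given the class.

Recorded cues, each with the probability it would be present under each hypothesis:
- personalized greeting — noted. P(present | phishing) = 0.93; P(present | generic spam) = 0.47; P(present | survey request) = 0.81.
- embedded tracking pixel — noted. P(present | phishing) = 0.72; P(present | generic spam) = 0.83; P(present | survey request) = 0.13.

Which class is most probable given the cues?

generic spam

For each hypothesis, the unnormalized posterior weight is prior × product of the cue likelihoods:
  phishing: 0.16 × 0.93 × 0.72 = 0.10714
  generic spam: 0.30 × 0.47 × 0.83 = 0.11703
  survey request: 0.54 × 0.81 × 0.13 = 0.056862
Marginal likelihood of the evidence = 0.28103.
P(phishing | evidence) ≈ 0.10714 / 0.28103 ≈ 0.381
P(generic spam | evidence) ≈ 0.11703 / 0.28103 ≈ 0.416
P(survey request | evidence) ≈ 0.056862 / 0.28103 ≈ 0.202
The largest is 0.416, so generic spam is most probable.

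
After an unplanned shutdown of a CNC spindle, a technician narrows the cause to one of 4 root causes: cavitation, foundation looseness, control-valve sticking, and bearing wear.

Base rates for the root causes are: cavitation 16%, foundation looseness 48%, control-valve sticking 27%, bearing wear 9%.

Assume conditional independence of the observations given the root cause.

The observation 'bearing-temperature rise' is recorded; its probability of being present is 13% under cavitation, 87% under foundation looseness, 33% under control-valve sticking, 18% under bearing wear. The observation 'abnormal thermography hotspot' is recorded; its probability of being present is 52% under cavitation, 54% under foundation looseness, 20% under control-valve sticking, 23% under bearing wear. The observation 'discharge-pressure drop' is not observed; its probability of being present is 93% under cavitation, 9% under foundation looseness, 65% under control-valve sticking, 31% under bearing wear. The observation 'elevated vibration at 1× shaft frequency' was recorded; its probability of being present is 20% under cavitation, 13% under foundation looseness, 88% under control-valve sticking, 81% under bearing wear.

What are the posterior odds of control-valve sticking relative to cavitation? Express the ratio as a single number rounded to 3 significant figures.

36.2

Posterior odds equal prior odds times the likelihood ratio; only the two competing hypotheses matter (using 1 − P(present | H) for each absent observation).
  control-valve sticking: 0.27 × 0.33 × 0.20 × (1 − 0.65) × 0.88 = 0.0054886
  cavitation: 0.16 × 0.13 × 0.52 × (1 − 0.93) × 0.20 = 0.00015142
Odds(control-valve sticking : cavitation) = 0.0054886 / 0.00015142 ≈ 36.2.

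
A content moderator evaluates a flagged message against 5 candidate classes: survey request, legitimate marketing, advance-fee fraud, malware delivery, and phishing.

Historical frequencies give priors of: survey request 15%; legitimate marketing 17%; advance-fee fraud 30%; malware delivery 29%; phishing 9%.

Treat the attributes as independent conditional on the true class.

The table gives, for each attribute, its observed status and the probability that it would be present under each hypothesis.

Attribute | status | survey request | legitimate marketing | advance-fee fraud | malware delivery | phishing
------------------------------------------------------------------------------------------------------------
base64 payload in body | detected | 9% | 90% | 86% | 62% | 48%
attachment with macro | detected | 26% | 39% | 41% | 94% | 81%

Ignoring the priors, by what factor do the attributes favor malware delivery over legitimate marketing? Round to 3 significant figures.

Take the product of per-attribute likelihoods under each hypothesis, then divide.
  malware delivery: 0.62 × 0.94 = 0.5828
  legitimate marketing: 0.90 × 0.39 = 0.351
Bayes factor = 0.5828 / 0.351 ≈ 1.66

1.66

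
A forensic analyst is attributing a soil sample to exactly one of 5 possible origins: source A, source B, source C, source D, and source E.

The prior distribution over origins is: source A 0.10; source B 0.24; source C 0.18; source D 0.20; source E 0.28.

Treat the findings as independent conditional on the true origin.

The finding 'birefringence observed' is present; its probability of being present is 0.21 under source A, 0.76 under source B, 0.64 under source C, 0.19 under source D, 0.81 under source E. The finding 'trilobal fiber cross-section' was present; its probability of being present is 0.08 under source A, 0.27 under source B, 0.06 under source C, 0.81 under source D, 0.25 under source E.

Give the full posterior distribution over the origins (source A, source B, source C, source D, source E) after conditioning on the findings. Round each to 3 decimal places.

Multiply each prior by the joint likelihood of the evidence pattern:
  source A: 0.10 × 0.21 × 0.08 = 0.00168
  source B: 0.24 × 0.76 × 0.27 = 0.049248
  source C: 0.18 × 0.64 × 0.06 = 0.006912
  source D: 0.20 × 0.19 × 0.81 = 0.03078
  source E: 0.28 × 0.81 × 0.25 = 0.0567
The unnormalized weights sum to 0.14532.
P(source A | evidence) = 0.00168 / 0.14532 ≈ 0.012
P(source B | evidence) = 0.049248 / 0.14532 ≈ 0.339
P(source C | evidence) = 0.006912 / 0.14532 ≈ 0.048
P(source D | evidence) = 0.03078 / 0.14532 ≈ 0.212
P(source E | evidence) = 0.0567 / 0.14532 ≈ 0.390

0.012, 0.339, 0.048, 0.212, 0.390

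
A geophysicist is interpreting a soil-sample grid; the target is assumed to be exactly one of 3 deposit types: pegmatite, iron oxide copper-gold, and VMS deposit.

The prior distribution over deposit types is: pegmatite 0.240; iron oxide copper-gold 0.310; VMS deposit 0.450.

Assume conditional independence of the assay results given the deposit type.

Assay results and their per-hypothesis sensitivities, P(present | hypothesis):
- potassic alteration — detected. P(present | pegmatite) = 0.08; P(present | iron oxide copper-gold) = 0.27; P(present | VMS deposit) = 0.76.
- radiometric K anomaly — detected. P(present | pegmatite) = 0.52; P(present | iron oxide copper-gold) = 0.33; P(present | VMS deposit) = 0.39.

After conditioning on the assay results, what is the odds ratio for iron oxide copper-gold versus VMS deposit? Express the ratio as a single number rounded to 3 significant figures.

0.207

Unnormalized posterior weight (prior times the assay result likelihoods) for each of the two hypotheses:
  iron oxide copper-gold: 0.310 × 0.27 × 0.33 = 0.027621
  VMS deposit: 0.450 × 0.76 × 0.39 = 0.13338
Posterior odds = 0.027621 / 0.13338 ≈ 0.207.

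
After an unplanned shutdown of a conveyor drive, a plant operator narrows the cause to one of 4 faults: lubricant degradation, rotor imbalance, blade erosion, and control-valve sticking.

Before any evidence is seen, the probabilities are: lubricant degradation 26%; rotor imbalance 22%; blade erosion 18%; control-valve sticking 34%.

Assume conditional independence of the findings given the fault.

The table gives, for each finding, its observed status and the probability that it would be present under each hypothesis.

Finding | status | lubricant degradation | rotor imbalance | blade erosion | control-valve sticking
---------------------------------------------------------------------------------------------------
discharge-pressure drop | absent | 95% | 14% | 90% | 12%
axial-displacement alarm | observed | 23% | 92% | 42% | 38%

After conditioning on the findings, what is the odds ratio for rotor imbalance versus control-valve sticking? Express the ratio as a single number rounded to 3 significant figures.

The normalizing constant cancels in an odds ratio, so compute prior × likelihood for the two hypotheses only (using 1 − P(present | H) for each absent finding):
  rotor imbalance: 0.22 × (1 − 0.14) × 0.92 = 0.17406
  control-valve sticking: 0.34 × (1 − 0.12) × 0.38 = 0.1137
Posterior odds = 0.17406 / 0.1137 ≈ 1.53.

1.53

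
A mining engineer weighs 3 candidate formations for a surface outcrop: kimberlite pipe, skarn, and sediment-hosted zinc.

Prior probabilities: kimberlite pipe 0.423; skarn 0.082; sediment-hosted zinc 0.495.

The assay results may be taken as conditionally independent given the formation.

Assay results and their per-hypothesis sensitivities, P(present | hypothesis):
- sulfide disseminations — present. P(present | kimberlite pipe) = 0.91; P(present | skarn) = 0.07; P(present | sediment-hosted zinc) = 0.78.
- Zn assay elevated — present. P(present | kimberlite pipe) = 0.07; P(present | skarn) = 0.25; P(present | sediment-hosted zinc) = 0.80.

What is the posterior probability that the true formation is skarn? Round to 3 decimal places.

Multiply each prior by the joint likelihood of the assay result pattern:
  kimberlite pipe: 0.423 × 0.91 × 0.07 = 0.026945
  skarn: 0.082 × 0.07 × 0.25 = 0.001435
  sediment-hosted zinc: 0.495 × 0.78 × 0.80 = 0.30888
Normalizing constant Z = 0.026945 + 0.001435 + 0.30888 = 0.33726.
P(skarn | evidence) = 0.001435 / 0.33726 ≈ 0.004.

0.004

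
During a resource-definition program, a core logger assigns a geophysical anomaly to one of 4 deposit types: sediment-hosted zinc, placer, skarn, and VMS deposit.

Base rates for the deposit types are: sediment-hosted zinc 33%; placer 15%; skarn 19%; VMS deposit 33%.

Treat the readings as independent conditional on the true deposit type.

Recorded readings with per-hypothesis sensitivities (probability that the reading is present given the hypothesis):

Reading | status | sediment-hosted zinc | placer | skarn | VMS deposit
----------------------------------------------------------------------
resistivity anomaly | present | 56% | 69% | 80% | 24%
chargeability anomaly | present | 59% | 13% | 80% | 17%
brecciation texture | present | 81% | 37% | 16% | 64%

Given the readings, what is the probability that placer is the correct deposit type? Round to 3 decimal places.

0.041

Multiply each prior by the joint likelihood of the reading pattern:
  sediment-hosted zinc: 0.33 × 0.56 × 0.59 × 0.81 = 0.088316
  placer: 0.15 × 0.69 × 0.13 × 0.37 = 0.0049784
  skarn: 0.19 × 0.80 × 0.80 × 0.16 = 0.019456
  VMS deposit: 0.33 × 0.24 × 0.17 × 0.64 = 0.008617
Marginal likelihood of the evidence = 0.12137.
P(placer | evidence) = 0.0049784 / 0.12137 ≈ 0.041.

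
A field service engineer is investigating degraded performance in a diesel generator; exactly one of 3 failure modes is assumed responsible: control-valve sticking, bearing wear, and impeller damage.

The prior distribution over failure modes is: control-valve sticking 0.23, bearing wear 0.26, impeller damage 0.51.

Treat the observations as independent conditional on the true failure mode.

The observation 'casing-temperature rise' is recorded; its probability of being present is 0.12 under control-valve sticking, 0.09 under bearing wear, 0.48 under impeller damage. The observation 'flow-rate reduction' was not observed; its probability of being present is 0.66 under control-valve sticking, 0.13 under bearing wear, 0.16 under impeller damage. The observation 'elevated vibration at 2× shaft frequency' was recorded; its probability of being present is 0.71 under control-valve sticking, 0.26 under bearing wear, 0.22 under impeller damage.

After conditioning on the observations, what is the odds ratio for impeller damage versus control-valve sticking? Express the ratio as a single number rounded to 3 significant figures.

Unnormalized posterior weight (prior times the observation likelihoods) for each of the two hypotheses (using 1 − P(present | H) for each absent observation):
  impeller damage: 0.51 × 0.48 × (1 − 0.16) × 0.22 = 0.045239
  control-valve sticking: 0.23 × 0.12 × (1 − 0.66) × 0.71 = 0.0066626
Odds(impeller damage : control-valve sticking) = 0.045239 / 0.0066626 ≈ 6.79.

6.79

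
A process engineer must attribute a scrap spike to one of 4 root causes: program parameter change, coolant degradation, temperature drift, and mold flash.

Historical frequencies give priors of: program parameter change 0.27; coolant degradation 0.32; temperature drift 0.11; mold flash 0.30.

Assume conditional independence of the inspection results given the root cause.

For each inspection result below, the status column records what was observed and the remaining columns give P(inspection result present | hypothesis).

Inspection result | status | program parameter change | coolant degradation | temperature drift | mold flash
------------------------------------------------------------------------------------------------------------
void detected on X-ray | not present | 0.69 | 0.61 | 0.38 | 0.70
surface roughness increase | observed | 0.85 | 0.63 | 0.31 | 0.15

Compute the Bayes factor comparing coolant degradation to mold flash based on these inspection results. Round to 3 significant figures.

The Bayes factor is the ratio of the joint likelihoods of the inspection result pattern under the two hypotheses (using 1 − P(present | H) for each absent inspection result).
  coolant degradation: (1 − 0.61) × 0.63 = 0.2457
  mold flash: (1 − 0.70) × 0.15 = 0.045
Bayes factor = 0.2457 / 0.045 ≈ 5.46

5.46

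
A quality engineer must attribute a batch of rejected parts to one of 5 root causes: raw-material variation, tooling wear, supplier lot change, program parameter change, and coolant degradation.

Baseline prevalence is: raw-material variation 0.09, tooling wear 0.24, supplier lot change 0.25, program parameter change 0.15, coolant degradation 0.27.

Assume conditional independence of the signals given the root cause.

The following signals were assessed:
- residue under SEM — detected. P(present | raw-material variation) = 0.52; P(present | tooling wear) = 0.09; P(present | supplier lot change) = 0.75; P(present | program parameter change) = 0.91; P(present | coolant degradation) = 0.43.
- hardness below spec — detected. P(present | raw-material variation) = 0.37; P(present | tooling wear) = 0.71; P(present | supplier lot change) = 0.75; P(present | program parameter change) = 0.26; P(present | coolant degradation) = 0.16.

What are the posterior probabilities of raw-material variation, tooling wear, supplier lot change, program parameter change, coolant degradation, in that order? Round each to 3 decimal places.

For each hypothesis, the unnormalized posterior weight is prior × product of the signal likelihoods:
  raw-material variation: 0.09 × 0.52 × 0.37 = 0.017316
  tooling wear: 0.24 × 0.09 × 0.71 = 0.015336
  supplier lot change: 0.25 × 0.75 × 0.75 = 0.14062
  program parameter change: 0.15 × 0.91 × 0.26 = 0.03549
  coolant degradation: 0.27 × 0.43 × 0.16 = 0.018576
Normalizing constant Z = 0.017316 + 0.015336 + 0.14062 + 0.03549 + 0.018576 = 0.22734.
P(raw-material variation | evidence) = 0.017316 / 0.22734 ≈ 0.076
P(tooling wear | evidence) = 0.015336 / 0.22734 ≈ 0.067
P(supplier lot change | evidence) = 0.14062 / 0.22734 ≈ 0.619
P(program parameter change | evidence) = 0.03549 / 0.22734 ≈ 0.156
P(coolant degradation | evidence) = 0.018576 / 0.22734 ≈ 0.082

0.076, 0.067, 0.619, 0.156, 0.082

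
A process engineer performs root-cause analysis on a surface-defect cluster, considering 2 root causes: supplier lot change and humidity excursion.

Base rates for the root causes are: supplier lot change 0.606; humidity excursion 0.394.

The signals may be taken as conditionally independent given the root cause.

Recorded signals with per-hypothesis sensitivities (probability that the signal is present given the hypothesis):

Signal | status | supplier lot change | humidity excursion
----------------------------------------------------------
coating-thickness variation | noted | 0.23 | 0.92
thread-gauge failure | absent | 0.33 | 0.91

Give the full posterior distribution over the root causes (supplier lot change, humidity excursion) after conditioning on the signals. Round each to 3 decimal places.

By Bayes' rule with conditional independence, the unnormalized weight for each hypothesis is prior × ∏ likelihoods (using 1 − P(present | H) for each absent signal):
  supplier lot change: 0.606 × 0.23 × (1 − 0.33) = 0.093385
  humidity excursion: 0.394 × 0.92 × (1 − 0.91) = 0.032623
Marginal likelihood of the evidence = 0.12601.
P(supplier lot change | evidence) = 0.093385 / 0.12601 ≈ 0.741
P(humidity excursion | evidence) = 0.032623 / 0.12601 ≈ 0.259

0.741, 0.259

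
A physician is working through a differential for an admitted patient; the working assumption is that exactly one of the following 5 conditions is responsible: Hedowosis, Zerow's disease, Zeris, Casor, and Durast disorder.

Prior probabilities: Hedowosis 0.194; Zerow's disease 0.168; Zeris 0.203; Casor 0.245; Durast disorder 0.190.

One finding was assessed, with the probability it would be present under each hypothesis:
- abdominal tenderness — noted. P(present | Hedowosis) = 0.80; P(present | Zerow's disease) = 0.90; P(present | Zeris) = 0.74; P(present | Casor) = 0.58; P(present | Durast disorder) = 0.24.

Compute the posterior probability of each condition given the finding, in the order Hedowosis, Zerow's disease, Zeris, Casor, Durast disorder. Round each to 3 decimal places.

By Bayes' rule, the unnormalized weight for each hypothesis is prior × likelihood:
  Hedowosis: 0.194 × 0.80 = 0.1552
  Zerow's disease: 0.168 × 0.90 = 0.1512
  Zeris: 0.203 × 0.74 = 0.15022
  Casor: 0.245 × 0.58 = 0.1421
  Durast disorder: 0.190 × 0.24 = 0.0456
Marginal likelihood of the evidence = 0.64432.
P(Hedowosis | evidence) = 0.1552 / 0.64432 ≈ 0.241
P(Zerow's disease | evidence) = 0.1512 / 0.64432 ≈ 0.235
P(Zeris | evidence) = 0.15022 / 0.64432 ≈ 0.233
P(Casor | evidence) = 0.1421 / 0.64432 ≈ 0.221
P(Durast disorder | evidence) = 0.0456 / 0.64432 ≈ 0.071

0.241, 0.235, 0.233, 0.221, 0.071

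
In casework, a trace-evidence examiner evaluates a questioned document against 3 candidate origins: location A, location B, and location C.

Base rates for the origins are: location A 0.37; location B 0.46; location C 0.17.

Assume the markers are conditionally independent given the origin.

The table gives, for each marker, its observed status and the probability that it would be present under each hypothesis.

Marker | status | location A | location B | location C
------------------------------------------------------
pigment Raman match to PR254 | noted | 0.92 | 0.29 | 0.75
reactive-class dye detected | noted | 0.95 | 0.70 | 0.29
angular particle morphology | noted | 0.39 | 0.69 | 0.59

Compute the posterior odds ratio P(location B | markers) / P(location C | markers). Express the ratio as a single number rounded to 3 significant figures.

The normalizing constant cancels in an odds ratio, so compute prior × likelihood for the two hypotheses only:
  location B: 0.46 × 0.29 × 0.70 × 0.69 = 0.064432
  location C: 0.17 × 0.75 × 0.29 × 0.59 = 0.021815
Posterior odds = 0.064432 / 0.021815 ≈ 2.95.

2.95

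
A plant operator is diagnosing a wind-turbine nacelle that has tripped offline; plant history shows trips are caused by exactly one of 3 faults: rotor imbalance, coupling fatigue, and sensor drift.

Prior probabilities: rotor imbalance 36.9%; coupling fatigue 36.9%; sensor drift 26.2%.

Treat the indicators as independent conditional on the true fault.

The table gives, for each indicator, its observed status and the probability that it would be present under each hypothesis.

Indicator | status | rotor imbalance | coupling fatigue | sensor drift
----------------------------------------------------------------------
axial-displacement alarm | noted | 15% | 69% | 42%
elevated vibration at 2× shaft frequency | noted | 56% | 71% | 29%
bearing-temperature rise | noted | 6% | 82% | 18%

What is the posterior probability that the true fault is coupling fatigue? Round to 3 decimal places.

By Bayes' rule with conditional independence, the unnormalized weight for each hypothesis is prior × ∏ likelihoods:
  rotor imbalance: 0.369 × 0.15 × 0.56 × 0.06 = 0.0018598
  coupling fatigue: 0.369 × 0.69 × 0.71 × 0.82 = 0.14823
  sensor drift: 0.262 × 0.42 × 0.29 × 0.18 = 0.0057441
Normalizing constant Z = 0.0018598 + 0.14823 + 0.0057441 = 0.15584.
P(coupling fatigue | evidence) = 0.14823 / 0.15584 ≈ 0.951.

0.951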